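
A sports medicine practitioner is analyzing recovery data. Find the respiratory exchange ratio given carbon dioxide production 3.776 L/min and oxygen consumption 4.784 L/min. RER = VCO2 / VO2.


VCO2 = 3.776 L/min
VO2 = 4.784 L/min
RER = 3.776 / 4.784 = 0.7893

0.7893


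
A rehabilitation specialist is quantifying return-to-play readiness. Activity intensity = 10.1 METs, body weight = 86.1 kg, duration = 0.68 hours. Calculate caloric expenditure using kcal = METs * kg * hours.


kcal = 10.1 * 86.1 * 0.68
= 869.61 * 0.68
= 591.33 kcal

591.33 kcal


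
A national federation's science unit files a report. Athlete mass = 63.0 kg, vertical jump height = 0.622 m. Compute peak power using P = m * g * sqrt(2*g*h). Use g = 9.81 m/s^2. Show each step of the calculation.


sqrt(2 * 9.81 * 0.622) = sqrt(12.20364) = 3.493371 m/s
P = 63.0 * 9.81 * 3.493371
= 2159.01 W

2159.01 W


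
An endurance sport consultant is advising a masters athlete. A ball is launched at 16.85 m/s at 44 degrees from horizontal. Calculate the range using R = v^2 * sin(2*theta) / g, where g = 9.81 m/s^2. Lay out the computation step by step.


sin(2 * 44) = sin(88) = 0.999391
v^2 = 16.85^2 = 283.9225
R = 283.9225 * 0.999391 / 9.81
= 28.925 m

28.925 m


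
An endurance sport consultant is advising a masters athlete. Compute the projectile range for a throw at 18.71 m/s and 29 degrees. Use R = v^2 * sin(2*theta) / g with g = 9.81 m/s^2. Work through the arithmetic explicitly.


Two times the angle = 58 degrees
sin(58) = 0.848048
R = 350.0641 * 0.848048 / 9.81 = 30.262 m

30.262 m


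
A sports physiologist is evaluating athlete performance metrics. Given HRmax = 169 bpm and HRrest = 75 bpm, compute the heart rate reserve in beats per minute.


Heart rate reserve = maximum HR minus resting HR
HRR = 169 - 75 = 94 bpm

94 bpm


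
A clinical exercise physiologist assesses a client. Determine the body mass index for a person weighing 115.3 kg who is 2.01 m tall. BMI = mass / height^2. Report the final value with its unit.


BMI = mass / height^2
= 115.3 / 2.01^2
= 115.3 / 4.0401
= 28.54 kg/m^2

28.54 kg/m^2


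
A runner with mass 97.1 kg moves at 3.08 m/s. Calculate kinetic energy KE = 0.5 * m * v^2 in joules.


v^2 = 3.08^2 = 9.4864
KE = 0.5 * 97.1 * 9.4864
= 460.56 J

460.56 J


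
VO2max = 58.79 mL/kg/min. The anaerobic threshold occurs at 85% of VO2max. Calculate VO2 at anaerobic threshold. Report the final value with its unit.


AT fraction = 85 / 100 = 0.85
AT VO2 = 58.79 * 0.85
= 49.97 mL/kg/min

49.97 mL/kg/min


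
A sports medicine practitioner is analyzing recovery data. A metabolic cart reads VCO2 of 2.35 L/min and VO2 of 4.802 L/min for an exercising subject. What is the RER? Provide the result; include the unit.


RER = VCO2 / VO2 = 2.35 / 4.802 = 0.4894

0.4894


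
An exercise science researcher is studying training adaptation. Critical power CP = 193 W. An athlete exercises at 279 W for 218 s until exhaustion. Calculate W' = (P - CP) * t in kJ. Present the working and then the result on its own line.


P - CP = 279 - 193 = 86 W
W' = 86 * 218 = 18748 J
= 18748 / 1000 = 18.748 kJ

18.748 kJ


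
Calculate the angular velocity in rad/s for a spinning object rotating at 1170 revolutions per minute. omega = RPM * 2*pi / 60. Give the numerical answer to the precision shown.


omega = RPM * 2*pi / 60
= 1170 * 6.28318531 / 60
= 122.522 rad/s

122.522 rad/s


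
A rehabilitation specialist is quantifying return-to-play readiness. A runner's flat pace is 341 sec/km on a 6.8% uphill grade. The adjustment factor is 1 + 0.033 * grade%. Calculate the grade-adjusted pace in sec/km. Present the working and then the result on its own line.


Factor = 1 + 0.033 * 6.8 = 1.2244
Adjusted pace = 341 * 1.2244
= 417.52 sec/km

417.52 s/km


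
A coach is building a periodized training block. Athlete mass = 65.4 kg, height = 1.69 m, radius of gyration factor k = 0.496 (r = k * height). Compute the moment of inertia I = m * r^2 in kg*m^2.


r = k * height = 0.496 * 1.69 = 0.83824 m
r^2 = 0.83824^2 = 0.702646
I = 65.4 * 0.702646 = 45.953 kg*m^2

45.953 kg*m^2


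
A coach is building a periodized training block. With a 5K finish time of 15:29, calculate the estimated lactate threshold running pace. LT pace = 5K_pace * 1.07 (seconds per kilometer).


Race duration = 929 s for 5 km
Average pace = 929 / 5 = 185.8 s/km
LT pace = 185.8 * 1.07
= 198.81 s/km

198.81 s/km


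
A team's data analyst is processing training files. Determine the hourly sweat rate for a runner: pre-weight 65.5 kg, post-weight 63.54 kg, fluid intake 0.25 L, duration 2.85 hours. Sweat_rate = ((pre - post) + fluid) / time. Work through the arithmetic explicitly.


Mass lost = 65.5 - 63.54 = 1.96 kg
Add fluid consumed: 1.96 + 0.25 = 2.21 L total sweat
Sweat rate = 2.21 / 2.85 = 0.775 L/h

0.775 L/h


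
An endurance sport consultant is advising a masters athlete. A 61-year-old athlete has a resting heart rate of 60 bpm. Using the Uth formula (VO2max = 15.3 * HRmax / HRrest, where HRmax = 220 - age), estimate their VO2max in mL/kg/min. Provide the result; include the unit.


HRmax = 220 - 61 = 159 bpm
Ratio = HRmax / HRrest = 159 / 60 = 2.65
VO2max = 15.3 * 2.65 = 40.55 mL/kg/min

40.55 mL/kg/min


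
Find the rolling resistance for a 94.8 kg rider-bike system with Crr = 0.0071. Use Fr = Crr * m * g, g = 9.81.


m * g = 94.8 * 9.81 = 929.988 N
Fr = 0.0071 * 929.988 = 6.603 N

6.603 N


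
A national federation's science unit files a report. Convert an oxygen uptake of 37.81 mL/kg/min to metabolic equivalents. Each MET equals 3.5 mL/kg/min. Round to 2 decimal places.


One MET = 3.5 mL/kg/min
Number of METs = 37.81 / 3.5
= 10.8 METs

10.8 METs


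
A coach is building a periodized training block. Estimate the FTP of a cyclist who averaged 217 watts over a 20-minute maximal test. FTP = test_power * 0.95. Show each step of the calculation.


FTP = 217 * 0.95 = 206.15 W

206.15 W


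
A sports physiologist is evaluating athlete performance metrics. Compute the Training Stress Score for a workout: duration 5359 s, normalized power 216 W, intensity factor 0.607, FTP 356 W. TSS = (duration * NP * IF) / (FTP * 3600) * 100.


Product = 5359 * 216 * 0.607 = 702629.208
Base = 356 * 3600 = 1281600
TSS = 702629.208 / 1281600 * 100 = 54.82

54.82 TSS


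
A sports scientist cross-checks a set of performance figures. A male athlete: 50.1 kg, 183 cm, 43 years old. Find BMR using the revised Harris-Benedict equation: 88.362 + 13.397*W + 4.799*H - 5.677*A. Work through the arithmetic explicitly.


Intercept = 88.362
Weight contribution = 13.397 * 50.1 = 671.1897
Height contribution = 4.799 * 183 = 878.217
Age contribution = 5.677 * 43 = 244.111
BMR = 88.362 + 671.1897 + 878.217 - 244.111
= 1393.66 kcal/day

1393.66 kcal/day


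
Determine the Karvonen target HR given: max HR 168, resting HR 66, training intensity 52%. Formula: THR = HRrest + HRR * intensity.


HRR = HRmax - HRrest = 168 - 66 = 102
THR = 66 + 102 * 0.52
= 119.04 bpm

119.04 bpm


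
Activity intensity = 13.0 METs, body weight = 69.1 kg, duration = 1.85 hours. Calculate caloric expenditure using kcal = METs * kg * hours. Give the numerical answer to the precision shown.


kcal = 13.0 * 69.1 * 1.85
= 898.3 * 1.85
= 1661.86 kcal

1661.86 kcal


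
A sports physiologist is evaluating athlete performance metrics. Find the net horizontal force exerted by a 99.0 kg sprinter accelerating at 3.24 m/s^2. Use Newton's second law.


Newton's second law: F = m * a
F = 99.0 * 3.24 = 320.76 N

320.76 N


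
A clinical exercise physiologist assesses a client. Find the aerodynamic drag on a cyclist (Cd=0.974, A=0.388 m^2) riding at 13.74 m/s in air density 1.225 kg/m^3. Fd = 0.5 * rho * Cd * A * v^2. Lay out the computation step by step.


Fd = 0.5 * 1.225 * 0.974 * 0.388 * 13.74^2
= 0.5 * 1.225 * 0.974 * 0.388 * 188.7876
= 43.699 N

43.699 N


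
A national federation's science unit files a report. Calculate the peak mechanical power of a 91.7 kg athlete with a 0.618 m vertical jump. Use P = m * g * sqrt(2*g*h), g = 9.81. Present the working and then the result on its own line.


First, sqrt(2gh) = sqrt(2 * 9.81 * 0.618)
= sqrt(12.12516) = 3.48212 m/s
Power = 91.7 * 9.81 * 3.48212 = 3132.44 W

3132.44 W


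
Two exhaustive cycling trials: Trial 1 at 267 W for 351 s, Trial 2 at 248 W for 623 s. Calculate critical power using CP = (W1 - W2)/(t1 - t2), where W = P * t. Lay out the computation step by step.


W1 = 267 * 351 = 93717 J
W2 = 248 * 623 = 154504 J
CP = (93717 - 154504) / (351 - 623)
= -60787 / -272
= 223.48 W

223.48 W


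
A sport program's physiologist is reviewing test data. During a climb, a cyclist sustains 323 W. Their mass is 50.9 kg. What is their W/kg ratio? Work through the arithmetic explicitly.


Power-to-weight = 323 W / 50.9 kg
= 6.346 W/kg

6.346 W/kg


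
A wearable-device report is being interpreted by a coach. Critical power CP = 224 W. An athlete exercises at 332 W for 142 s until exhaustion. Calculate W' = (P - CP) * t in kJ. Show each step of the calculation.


P - CP = 332 - 224 = 108 W
W' = 108 * 142 = 15336 J
= 15336 / 1000 = 15.336 kJ

15.336 kJ


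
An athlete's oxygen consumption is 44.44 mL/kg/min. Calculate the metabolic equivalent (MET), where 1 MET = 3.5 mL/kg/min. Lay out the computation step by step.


MET = VO2 / 3.5
= 44.44 / 3.5
= 12.7 METs

12.7 METs


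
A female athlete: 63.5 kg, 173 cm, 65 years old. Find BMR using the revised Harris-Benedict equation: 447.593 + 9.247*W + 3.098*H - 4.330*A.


Intercept = 447.593
Weight contribution = 9.247 * 63.5 = 587.1845
Height contribution = 3.098 * 173 = 535.954
Age contribution = 4.33 * 65 = 281.45
BMR = 447.593 + 587.1845 + 535.954 - 281.45
= 1289.28 kcal/day

1289.28 kcal/day


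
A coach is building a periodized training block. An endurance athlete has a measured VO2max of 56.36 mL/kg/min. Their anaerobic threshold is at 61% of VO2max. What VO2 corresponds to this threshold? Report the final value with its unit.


Anaerobic threshold VO2 = VO2max * 61%
= 56.36 * 0.61
= 34.38 mL/kg/min

34.38 mL/kg/min


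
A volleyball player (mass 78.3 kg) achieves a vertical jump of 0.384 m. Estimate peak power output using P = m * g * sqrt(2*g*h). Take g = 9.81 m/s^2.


2 * g * h = 2 * 9.81 * 0.384 = 7.53408
sqrt(7.53408) = 2.744828 m/s
P = 78.3 * 9.81 * 2.744828 = 2108.37 W

2108.37 W


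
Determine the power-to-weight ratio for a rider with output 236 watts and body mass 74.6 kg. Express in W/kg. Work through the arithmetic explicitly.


P/W = 236 / 74.6 = 3.164 W/kg

3.164 W/kg


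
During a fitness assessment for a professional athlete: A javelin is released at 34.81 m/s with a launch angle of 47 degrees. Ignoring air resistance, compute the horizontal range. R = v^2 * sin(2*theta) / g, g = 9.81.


Launch speed squared = 1211.7361
sin(2 * 47 deg) = 0.997564
Range = 1211.7361 * 0.997564 / 9.81
= 123.22 m

123.22 m


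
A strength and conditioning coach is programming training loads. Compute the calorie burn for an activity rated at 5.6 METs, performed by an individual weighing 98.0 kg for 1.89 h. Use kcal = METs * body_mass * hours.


Product of METs and mass = 5.6 * 98.0 = 548.8
Total kcal = 548.8 * 1.89 = 1037.23 kcal

1037.23 kcal


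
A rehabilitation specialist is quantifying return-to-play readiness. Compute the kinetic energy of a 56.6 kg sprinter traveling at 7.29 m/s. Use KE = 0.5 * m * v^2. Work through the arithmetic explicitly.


Velocity squared = 53.1441
KE = 0.5 * 56.6 * 53.1441 = 1503.98 J

1503.98 J


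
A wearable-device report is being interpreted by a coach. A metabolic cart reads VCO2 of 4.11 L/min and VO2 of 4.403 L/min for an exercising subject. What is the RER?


RER = VCO2 / VO2 = 4.11 / 4.403 = 0.9335

0.9335


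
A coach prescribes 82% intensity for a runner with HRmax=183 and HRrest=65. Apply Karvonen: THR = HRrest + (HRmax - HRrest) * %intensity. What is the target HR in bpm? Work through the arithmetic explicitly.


Heart rate reserve = 183 - 65 = 118
Intensity fraction = 82 / 100 = 0.82
THR = 65 + 118 * 0.82 = 161.76 bpm

161.76 bpm


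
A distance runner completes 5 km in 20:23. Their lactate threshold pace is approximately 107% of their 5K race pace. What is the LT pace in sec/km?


Convert to seconds: 20 min 23 s = 1223 s
Pace per km = 1223 / 5 = 244.6 s/km
LT pace = 244.6 * 1.07 = 261.72 s/km

261.72 s/km


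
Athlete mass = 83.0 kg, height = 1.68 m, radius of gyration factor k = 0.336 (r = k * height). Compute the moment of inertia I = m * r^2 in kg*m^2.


r = k * height = 0.336 * 1.68 = 0.56448 m
r^2 = 0.56448^2 = 0.318638
I = 83.0 * 0.318638 = 26.447 kg*m^2

26.447 kg*m^2


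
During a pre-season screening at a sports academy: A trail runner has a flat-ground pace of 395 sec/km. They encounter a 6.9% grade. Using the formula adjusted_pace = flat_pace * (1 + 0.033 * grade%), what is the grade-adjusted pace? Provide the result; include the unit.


Grade factor = 1 + 0.033 * 6.9 = 1.2277
Adjusted = 395 * 1.2277 = 484.94 sec/km

484.94 s/km


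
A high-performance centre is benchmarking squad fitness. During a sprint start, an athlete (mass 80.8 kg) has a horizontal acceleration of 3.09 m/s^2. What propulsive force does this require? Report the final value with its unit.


Propulsive force = mass * acceleration
= 80.8 kg * 3.09 m/s^2
= 249.67 N

249.67 N


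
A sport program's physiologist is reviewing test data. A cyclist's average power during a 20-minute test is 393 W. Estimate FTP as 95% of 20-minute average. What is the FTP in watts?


FTP = 20-min power * 0.95
= 393 * 0.95
= 373.35 W

373.35 W


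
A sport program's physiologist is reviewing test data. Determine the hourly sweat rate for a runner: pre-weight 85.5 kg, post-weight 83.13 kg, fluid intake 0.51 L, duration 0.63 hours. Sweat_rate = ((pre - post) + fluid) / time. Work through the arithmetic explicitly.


Mass lost = 85.5 - 83.13 = 2.37 kg
Add fluid consumed: 2.37 + 0.51 = 2.88 L total sweat
Sweat rate = 2.88 / 0.63 = 4.571 L/h

4.571 L/h


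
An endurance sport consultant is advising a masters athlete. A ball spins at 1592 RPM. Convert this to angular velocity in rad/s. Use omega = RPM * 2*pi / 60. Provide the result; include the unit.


omega = 1592 * 2 * pi / 60
= 1592 * 6.28318531 / 60
= 10002.831 / 60
= 166.714 rad/s

166.714 rad/s


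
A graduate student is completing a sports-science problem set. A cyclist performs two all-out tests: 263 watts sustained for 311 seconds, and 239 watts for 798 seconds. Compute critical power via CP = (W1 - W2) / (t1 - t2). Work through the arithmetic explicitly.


W1 = P1 * t1 = 263 * 311 = 81793 J
W2 = P2 * t2 = 239 * 798 = 190722 J
CP = (81793 - 190722) / (311 - 798)
= 223.67 W

223.67 W


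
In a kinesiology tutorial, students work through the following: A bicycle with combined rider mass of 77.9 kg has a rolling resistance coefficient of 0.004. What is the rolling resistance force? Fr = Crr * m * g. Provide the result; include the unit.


Fr = 0.004 * 77.9 * 9.81
= 0.3116 * 9.81
= 3.057 N

3.057 N


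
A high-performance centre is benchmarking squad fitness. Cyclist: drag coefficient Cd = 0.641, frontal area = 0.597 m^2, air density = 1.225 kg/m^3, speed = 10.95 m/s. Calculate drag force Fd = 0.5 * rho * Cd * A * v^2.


v^2 = 10.95^2 = 119.9025
Fd = 0.5 * 1.225 * 0.641 * 0.597 * 119.9025
= 28.104 N

28.104 N


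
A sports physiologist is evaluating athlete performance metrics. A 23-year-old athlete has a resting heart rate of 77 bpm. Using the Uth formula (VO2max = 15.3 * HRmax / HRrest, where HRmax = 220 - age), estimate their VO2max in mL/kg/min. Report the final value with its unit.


HRmax = 220 - 23 = 197 bpm
Ratio = HRmax / HRrest = 197 / 77 = 2.5584
VO2max = 15.3 * 2.5584 = 39.14 mL/kg/min

39.14 mL/kg/min


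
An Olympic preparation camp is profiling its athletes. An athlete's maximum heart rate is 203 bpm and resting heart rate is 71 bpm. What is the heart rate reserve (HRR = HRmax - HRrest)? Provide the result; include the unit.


HRR = HRmax - HRrest
= 203 - 71
= 132 bpm

132 bpm


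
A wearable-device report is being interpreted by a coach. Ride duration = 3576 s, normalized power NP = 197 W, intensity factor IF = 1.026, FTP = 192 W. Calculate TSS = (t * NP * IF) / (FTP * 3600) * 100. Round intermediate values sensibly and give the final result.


Numerator = 3576 * 197 * 1.026 = 722788.272
Denominator = 192 * 3600 = 691200
TSS = 722788.272 / 691200 * 100
= 104.57

104.57 TSS


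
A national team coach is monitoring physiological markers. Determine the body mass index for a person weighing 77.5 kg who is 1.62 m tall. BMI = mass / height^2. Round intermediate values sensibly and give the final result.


BMI = mass / height^2
= 77.5 / 1.62^2
= 77.5 / 2.6244
= 29.53 kg/m^2

29.53 kg/m^2


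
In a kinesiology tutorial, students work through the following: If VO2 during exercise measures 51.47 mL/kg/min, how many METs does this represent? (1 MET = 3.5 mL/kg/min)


METs = VO2 / 3.5 = 51.47 / 3.5 = 14.71

14.71 METs


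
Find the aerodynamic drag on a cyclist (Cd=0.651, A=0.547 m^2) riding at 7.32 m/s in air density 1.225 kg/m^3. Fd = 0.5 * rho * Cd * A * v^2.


Fd = 0.5 * 1.225 * 0.651 * 0.547 * 7.32^2
= 0.5 * 1.225 * 0.651 * 0.547 * 53.5824
= 11.687 N

11.687 N


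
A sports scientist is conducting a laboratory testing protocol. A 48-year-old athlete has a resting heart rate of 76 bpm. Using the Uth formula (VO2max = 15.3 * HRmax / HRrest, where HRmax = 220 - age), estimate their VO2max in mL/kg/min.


HRmax = 220 - 48 = 172 bpm
Ratio = HRmax / HRrest = 172 / 76 = 2.2632
VO2max = 15.3 * 2.2632 = 34.63 mL/kg/min

34.63 mL/kg/min


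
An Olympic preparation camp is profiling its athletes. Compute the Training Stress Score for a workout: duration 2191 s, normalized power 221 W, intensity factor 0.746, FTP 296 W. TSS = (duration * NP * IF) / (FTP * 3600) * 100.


Product = 2191 * 221 * 0.746 = 361221.406
Base = 296 * 3600 = 1065600
TSS = 361221.406 / 1065600 * 100 = 33.9

33.9 TSS


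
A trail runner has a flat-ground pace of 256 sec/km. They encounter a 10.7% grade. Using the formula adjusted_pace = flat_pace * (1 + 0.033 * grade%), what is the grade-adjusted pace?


Grade factor = 1 + 0.033 * 10.7 = 1.3531
Adjusted = 256 * 1.3531 = 346.39 sec/km

346.39 s/km


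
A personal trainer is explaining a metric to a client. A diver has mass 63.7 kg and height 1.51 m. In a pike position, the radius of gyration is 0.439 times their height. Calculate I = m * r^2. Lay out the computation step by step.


r = 0.439 * 1.51 = 0.66289 m
I = m * r^2 = 63.7 * 0.439423 = 27.991 kg*m^2

27.991 kg*m^2


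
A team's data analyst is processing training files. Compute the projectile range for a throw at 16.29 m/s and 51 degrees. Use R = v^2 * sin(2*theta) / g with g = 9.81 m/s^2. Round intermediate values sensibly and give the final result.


Two times the angle = 102 degrees
sin(102) = 0.978148
R = 265.3641 * 0.978148 / 9.81 = 26.459 m

26.459 m


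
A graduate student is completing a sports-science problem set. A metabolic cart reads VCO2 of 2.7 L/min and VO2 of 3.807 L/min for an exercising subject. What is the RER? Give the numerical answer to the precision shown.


RER = VCO2 / VO2 = 2.7 / 3.807 = 0.7092

0.7092


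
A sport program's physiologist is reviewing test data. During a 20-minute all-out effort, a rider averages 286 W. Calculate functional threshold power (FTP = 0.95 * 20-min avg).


FTP = 0.95 * 286
= 271.7 W

271.7 W


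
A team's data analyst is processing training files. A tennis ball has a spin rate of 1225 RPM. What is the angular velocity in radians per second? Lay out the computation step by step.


Convert RPM to rad/s: multiply by 2*pi and divide by 60
omega = 1225 * 2 * pi / 60
= 128.282 rad/s

128.282 rad/s


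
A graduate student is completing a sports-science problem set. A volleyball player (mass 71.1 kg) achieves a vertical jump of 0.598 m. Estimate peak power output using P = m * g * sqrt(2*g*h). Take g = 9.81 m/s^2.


2 * g * h = 2 * 9.81 * 0.598 = 11.73276
sqrt(11.73276) = 3.425312 m/s
P = 71.1 * 9.81 * 3.425312 = 2389.12 W

2389.12 W


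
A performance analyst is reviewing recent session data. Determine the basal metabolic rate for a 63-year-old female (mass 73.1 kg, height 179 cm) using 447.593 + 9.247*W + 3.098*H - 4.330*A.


BMR = 447.593 + 9.247*73.1 + 3.098*179 - 4.330*63
= 1405.3 kcal/day

1405.3 kcal/day


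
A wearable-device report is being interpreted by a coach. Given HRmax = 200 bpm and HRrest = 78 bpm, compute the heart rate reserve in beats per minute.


Heart rate reserve = maximum HR minus resting HR
HRR = 200 - 78 = 122 bpm

122 bpm


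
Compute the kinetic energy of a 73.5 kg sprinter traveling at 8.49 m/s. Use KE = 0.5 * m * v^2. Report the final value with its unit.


Velocity squared = 72.0801
KE = 0.5 * 73.5 * 72.0801 = 2648.94 J

2648.94 J


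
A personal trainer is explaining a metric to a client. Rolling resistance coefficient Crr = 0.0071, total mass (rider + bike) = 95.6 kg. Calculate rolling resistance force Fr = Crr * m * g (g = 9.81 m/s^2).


Fr = Crr * m * g
= 0.0071 * 95.6 * 9.81
= 6.659 N

6.659 N


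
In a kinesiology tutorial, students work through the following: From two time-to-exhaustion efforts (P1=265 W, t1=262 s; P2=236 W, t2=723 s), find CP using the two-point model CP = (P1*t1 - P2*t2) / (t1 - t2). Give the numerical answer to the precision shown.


Work in trial 1 = 69430 J
Work in trial 2 = 170628 J
Delta work = -101198 J
Delta time = -461 s
CP = -101198 / -461 = 219.52 W

219.52 W


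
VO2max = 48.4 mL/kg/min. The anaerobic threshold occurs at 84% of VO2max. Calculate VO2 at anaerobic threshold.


AT fraction = 84 / 100 = 0.84
AT VO2 = 48.4 * 0.84
= 40.66 mL/kg/min

40.66 mL/kg/min


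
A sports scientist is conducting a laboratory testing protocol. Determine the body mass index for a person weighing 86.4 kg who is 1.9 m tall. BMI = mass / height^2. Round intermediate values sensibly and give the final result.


BMI = mass / height^2
= 86.4 / 1.9^2
= 86.4 / 3.61
= 23.93 kg/m^2

23.93 kg/m^2


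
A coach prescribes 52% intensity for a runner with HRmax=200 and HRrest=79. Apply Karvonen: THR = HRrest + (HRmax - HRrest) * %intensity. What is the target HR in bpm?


Heart rate reserve = 200 - 79 = 121
Intensity fraction = 52 / 100 = 0.52
THR = 79 + 121 * 0.52 = 141.92 bpm

141.92 bpm


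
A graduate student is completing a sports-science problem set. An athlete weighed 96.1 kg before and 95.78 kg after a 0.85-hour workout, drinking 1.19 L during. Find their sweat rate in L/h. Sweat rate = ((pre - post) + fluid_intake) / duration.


Body mass change = 0.32 kg
Total sweat loss = 0.32 + 1.19 = 1.51 L
Rate = 1.51 / 0.85 = 1.776 L/h

1.776 L/h


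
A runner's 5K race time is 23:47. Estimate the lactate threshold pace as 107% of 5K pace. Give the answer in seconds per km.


Total race time = 23*60 + 47 = 1427 seconds
5K pace = 1427 / 5 = 285.4 sec/km
LT pace = 285.4 * 1.07 = 305.38 sec/km

305.38 s/km


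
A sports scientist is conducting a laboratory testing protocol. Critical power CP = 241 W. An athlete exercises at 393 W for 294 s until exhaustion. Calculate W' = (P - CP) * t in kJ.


P - CP = 393 - 241 = 152 W
W' = 152 * 294 = 44688 J
= 44688 / 1000 = 44.688 kJ

44.688 kJ


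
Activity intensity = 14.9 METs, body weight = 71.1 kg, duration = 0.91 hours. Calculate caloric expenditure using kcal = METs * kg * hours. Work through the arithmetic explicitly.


kcal = 14.9 * 71.1 * 0.91
= 1059.39 * 0.91
= 964.04 kcal

964.04 kcal


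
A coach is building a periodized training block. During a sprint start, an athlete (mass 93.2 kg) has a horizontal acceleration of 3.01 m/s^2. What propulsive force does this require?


Propulsive force = mass * acceleration
= 93.2 kg * 3.01 m/s^2
= 280.53 N

280.53 N


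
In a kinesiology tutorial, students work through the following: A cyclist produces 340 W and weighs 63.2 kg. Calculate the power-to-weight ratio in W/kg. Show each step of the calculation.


P/W = power / mass
= 340 / 63.2
= 5.38 W/kg

5.38 W/kg


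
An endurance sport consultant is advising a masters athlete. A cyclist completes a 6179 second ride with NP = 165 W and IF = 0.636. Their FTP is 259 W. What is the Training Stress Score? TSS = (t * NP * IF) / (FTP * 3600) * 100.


t * NP * IF = 6179 * 165 * 0.636 = 648424.26
FTP * 3600 = 932400
TSS = (648424.26 / 932400) * 100 = 69.54

69.54 TSS


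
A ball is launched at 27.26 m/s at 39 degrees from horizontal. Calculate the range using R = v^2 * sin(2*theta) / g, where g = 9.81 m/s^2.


sin(2 * 39) = sin(78) = 0.978148
v^2 = 27.26^2 = 743.1076
R = 743.1076 * 0.978148 / 9.81
= 74.095 m

74.095 m


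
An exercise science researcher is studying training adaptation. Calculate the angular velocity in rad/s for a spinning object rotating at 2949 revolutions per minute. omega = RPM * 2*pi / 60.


omega = RPM * 2*pi / 60
= 2949 * 6.28318531 / 60
= 308.819 rad/s

308.819 rad/s


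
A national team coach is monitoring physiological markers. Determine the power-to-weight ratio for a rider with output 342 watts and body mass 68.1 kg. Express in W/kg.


P/W = 342 / 68.1 = 5.022 W/kg

5.022 W/kg


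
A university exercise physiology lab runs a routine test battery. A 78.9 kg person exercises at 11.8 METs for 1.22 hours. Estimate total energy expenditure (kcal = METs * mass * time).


Energy = METs * mass(kg) * time(h)
= 11.8 * 78.9 * 1.22
= 1135.84 kcal

1135.84 kcal


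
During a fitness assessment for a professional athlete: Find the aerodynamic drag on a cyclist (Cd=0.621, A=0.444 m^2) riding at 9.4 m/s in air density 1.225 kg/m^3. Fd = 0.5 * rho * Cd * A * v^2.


Fd = 0.5 * 1.225 * 0.621 * 0.444 * 9.4^2
= 0.5 * 1.225 * 0.621 * 0.444 * 88.36
= 14.922 N

14.922 N


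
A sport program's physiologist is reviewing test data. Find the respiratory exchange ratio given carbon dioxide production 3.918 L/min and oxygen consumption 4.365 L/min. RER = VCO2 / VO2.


VCO2 = 3.918 L/min
VO2 = 4.365 L/min
RER = 3.918 / 4.365 = 0.8976

0.8976


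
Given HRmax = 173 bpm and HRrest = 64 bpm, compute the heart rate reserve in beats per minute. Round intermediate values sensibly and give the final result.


Heart rate reserve = maximum HR minus resting HR
HRR = 173 - 64 = 109 bpm

109 bpm


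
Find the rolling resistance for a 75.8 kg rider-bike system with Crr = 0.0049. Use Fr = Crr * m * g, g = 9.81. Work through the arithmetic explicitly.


m * g = 75.8 * 9.81 = 743.598 N
Fr = 0.0049 * 743.598 = 3.644 N

3.644 N


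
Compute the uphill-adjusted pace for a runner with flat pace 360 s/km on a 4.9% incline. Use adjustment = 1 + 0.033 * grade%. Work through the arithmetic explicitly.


Adjustment factor = 1 + 0.033 * 4.9 = 1.1617
Grade-adjusted pace = 360 * 1.1617 = 418.21 s/km

418.21 s/km


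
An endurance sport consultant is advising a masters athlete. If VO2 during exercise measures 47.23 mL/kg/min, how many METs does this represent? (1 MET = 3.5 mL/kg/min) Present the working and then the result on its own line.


METs = VO2 / 3.5 = 47.23 / 3.5 = 13.49

13.49 METs


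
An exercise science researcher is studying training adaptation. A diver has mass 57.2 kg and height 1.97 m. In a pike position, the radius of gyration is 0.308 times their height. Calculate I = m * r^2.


r = 0.308 * 1.97 = 0.60676 m
I = m * r^2 = 57.2 * 0.368158 = 21.059 kg*m^2

21.059 kg*m^2


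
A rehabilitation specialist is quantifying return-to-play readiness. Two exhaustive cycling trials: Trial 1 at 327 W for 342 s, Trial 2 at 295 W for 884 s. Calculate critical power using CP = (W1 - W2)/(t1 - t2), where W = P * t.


W1 = 327 * 342 = 111834 J
W2 = 295 * 884 = 260780 J
CP = (111834 - 260780) / (342 - 884)
= -148946 / -542
= 274.81 W

274.81 W


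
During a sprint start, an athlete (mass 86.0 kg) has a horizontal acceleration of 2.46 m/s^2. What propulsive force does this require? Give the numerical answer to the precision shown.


Propulsive force = mass * acceleration
= 86.0 kg * 2.46 m/s^2
= 211.56 N

211.56 N


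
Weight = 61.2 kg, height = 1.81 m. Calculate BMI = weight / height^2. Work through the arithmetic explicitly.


height^2 = 1.81^2 = 3.2761
BMI = 61.2 / 3.2761 = 18.68 kg/m^2

18.68 kg/m^2


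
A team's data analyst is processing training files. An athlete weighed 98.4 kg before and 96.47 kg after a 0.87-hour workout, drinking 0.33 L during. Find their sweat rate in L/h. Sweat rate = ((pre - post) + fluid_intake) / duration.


Body mass change = 1.93 kg
Total sweat loss = 1.93 + 0.33 = 2.26 L
Rate = 2.26 / 0.87 = 2.598 L/h

2.598 L/h


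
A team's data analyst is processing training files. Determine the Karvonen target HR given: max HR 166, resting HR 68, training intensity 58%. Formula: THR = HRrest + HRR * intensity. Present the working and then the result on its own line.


HRR = HRmax - HRrest = 166 - 68 = 98
THR = 68 + 98 * 0.58
= 124.84 bpm

124.84 bpm


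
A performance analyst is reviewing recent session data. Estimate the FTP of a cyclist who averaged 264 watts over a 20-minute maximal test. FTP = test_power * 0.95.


FTP = 264 * 0.95 = 250.8 W

250.8 W


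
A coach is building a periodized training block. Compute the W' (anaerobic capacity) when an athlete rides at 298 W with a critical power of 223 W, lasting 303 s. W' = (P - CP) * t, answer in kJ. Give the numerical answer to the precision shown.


Above-CP power = 75 W
Duration = 303 s
W' = 75 * 303 = 22725 J
Convert: 22725 / 1000 = 22.725 kJ

22.725 kJ


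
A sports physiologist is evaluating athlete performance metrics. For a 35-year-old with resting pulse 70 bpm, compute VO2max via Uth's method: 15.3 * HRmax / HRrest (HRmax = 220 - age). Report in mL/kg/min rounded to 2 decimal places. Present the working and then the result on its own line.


Step 1: HRmax = 220 - 35 = 185 bpm
Step 2: Ratio = 185 / 70 = 2.6429
Step 3: VO2max = 15.3 * 2.6429 = 40.44 mL/kg/min

40.44 mL/kg/min


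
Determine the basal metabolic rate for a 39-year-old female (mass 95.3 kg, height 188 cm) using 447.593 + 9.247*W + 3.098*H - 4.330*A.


BMR = 447.593 + 9.247*95.3 + 3.098*188 - 4.330*39
= 1742.39 kcal/day

1742.39 kcal/day


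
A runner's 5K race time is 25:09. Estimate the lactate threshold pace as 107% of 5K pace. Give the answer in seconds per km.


Total race time = 25*60 + 9 = 1509 seconds
5K pace = 1509 / 5 = 301.8 sec/km
LT pace = 301.8 * 1.07 = 322.93 sec/km

322.93 s/km


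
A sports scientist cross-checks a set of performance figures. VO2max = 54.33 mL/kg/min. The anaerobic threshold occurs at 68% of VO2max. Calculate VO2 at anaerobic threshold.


AT fraction = 68 / 100 = 0.68
AT VO2 = 54.33 * 0.68
= 36.94 mL/kg/min

36.94 mL/kg/min


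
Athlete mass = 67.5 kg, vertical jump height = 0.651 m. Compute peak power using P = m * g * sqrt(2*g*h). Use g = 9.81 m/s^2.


sqrt(2 * 9.81 * 0.651) = sqrt(12.77262) = 3.57388 m/s
P = 67.5 * 9.81 * 3.57388
= 2366.53 W

2366.53 W


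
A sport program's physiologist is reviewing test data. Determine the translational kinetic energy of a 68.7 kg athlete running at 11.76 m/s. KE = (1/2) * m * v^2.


KE = 0.5 * m * v^2
= 0.5 * 68.7 * 11.76^2
= 0.5 * 68.7 * 138.2976
= 4750.52 J

4750.52 J


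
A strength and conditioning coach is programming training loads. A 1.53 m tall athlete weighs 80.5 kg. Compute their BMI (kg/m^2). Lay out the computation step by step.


height^2 = 2.3409 m^2
BMI = 80.5 / 2.3409 = 34.39 kg/m^2

34.39 kg/m^2


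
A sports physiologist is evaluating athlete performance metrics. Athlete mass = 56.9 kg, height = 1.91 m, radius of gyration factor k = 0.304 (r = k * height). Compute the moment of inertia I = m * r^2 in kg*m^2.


r = k * height = 0.304 * 1.91 = 0.58064 m
r^2 = 0.58064^2 = 0.337143
I = 56.9 * 0.337143 = 19.183 kg*m^2

19.183 kg*m^2


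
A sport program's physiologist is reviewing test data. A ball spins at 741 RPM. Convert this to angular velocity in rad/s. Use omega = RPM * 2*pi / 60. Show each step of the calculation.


omega = 741 * 2 * pi / 60
= 741 * 6.28318531 / 60
= 4655.84 / 60
= 77.597 rad/s

77.597 rad/s


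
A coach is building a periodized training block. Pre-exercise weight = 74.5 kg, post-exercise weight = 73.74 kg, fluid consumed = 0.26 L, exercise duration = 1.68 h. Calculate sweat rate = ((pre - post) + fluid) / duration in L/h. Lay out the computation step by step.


Weight loss = 74.5 - 73.74 = 0.76 kg (approx L)
Total sweat = 0.76 + 0.26 = 1.02 L
Sweat rate = 1.02 / 1.68 = 0.607 L/h

0.607 L/h


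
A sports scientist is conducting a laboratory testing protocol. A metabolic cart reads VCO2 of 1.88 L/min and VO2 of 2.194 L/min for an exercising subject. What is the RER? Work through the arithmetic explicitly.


RER = VCO2 / VO2 = 1.88 / 2.194 = 0.8569

0.8569


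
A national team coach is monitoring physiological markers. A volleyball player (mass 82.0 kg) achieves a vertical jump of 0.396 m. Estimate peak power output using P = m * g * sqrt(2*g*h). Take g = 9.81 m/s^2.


2 * g * h = 2 * 9.81 * 0.396 = 7.76952
sqrt(7.76952) = 2.787386 m/s
P = 82.0 * 9.81 * 2.787386 = 2242.23 W

2242.23 W


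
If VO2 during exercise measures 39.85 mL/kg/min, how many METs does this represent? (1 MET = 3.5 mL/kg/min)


METs = VO2 / 3.5 = 39.85 / 3.5 = 11.39

11.39 METs


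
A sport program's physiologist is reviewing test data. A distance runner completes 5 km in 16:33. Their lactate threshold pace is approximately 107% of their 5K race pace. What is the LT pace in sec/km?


Convert to seconds: 16 min 33 s = 993 s
Pace per km = 993 / 5 = 198.6 s/km
LT pace = 198.6 * 1.07 = 212.5 s/km

212.5 s/km


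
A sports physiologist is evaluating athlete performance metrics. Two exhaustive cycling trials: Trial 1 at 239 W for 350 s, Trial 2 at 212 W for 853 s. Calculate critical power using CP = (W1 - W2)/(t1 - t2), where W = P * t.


W1 = 239 * 350 = 83650 J
W2 = 212 * 853 = 180836 J
CP = (83650 - 180836) / (350 - 853)
= -97186 / -503
= 193.21 W

193.21 W


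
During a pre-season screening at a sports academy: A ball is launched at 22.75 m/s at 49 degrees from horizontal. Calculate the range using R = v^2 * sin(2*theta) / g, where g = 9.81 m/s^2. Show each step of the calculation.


sin(2 * 49) = sin(98) = 0.990268
v^2 = 22.75^2 = 517.5625
R = 517.5625 * 0.990268 / 9.81
= 52.245 m

52.245 m


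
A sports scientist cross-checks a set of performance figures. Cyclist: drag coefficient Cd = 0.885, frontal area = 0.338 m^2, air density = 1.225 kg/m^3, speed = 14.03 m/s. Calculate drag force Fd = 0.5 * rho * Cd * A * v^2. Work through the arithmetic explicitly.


v^2 = 14.03^2 = 196.8409
Fd = 0.5 * 1.225 * 0.885 * 0.338 * 196.8409
= 36.065 N

36.065 N


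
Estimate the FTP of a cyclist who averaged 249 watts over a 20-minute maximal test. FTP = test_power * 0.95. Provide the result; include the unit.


FTP = 249 * 0.95 = 236.55 W

236.55 W


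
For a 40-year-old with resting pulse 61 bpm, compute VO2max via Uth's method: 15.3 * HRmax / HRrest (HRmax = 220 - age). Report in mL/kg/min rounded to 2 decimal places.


Step 1: HRmax = 220 - 40 = 180 bpm
Step 2: Ratio = 180 / 61 = 2.9508
Step 3: VO2max = 15.3 * 2.9508 = 45.15 mL/kg/min

45.15 mL/kg/min


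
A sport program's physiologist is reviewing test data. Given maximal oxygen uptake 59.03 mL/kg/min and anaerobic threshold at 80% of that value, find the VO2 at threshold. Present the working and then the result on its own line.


Percentage as decimal = 0.8
VO2 at AT = 59.03 * 0.8 = 47.22 mL/kg/min

47.22 mL/kg/min


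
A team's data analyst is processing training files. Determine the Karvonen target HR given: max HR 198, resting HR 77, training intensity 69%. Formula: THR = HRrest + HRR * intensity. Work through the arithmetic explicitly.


HRR = HRmax - HRrest = 198 - 77 = 121
THR = 77 + 121 * 0.69
= 160.49 bpm

160.49 bpm


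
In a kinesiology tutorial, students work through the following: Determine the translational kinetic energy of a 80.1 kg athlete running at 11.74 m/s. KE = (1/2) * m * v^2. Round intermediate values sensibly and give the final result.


KE = 0.5 * m * v^2
= 0.5 * 80.1 * 11.74^2
= 0.5 * 80.1 * 137.8276
= 5520.0 J

5520.0 J


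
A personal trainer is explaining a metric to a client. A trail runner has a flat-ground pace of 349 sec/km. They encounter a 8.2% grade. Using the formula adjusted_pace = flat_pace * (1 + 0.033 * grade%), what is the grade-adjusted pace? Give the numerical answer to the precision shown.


Grade factor = 1 + 0.033 * 8.2 = 1.2706
Adjusted = 349 * 1.2706 = 443.44 sec/km

443.44 s/km


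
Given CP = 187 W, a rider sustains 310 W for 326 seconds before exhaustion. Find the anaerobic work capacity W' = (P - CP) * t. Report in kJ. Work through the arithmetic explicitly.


Excess power = 310 - 187 = 123 W
Work above CP = 123 * 326 = 40098 J
W' = 40.098 kJ

40.098 kJ


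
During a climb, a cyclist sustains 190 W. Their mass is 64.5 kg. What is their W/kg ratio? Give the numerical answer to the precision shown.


Power-to-weight = 190 W / 64.5 kg
= 2.946 W/kg

2.946 W/kg


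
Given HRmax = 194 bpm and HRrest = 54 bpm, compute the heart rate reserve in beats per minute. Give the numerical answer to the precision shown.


Heart rate reserve = maximum HR minus resting HR
HRR = 194 - 54 = 140 bpm

140 bpm


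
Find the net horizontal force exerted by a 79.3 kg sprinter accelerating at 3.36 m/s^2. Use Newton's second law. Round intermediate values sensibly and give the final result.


Newton's second law: F = m * a
F = 79.3 * 3.36 = 266.45 N

266.45 N


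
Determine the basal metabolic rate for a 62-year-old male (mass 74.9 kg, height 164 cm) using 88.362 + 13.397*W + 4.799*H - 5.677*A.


BMR = 88.362 + 13.397*74.9 + 4.799*164 - 5.677*62
= 1526.86 kcal/day

1526.86 kcal/day


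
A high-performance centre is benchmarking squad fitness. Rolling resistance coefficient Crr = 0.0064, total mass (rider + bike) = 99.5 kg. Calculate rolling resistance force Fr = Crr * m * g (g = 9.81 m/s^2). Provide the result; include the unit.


Fr = Crr * m * g
= 0.0064 * 99.5 * 9.81
= 6.247 N

6.247 N


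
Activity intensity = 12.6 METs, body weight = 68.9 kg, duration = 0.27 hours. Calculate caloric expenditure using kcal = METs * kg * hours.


kcal = 12.6 * 68.9 * 0.27
= 868.14 * 0.27
= 234.4 kcal

234.4 kcal


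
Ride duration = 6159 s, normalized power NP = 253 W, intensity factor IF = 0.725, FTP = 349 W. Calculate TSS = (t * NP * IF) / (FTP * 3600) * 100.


Numerator = 6159 * 253 * 0.725 = 1129714.575
Denominator = 349 * 3600 = 1256400
TSS = 1129714.575 / 1256400 * 100
= 89.92

89.92 TSS


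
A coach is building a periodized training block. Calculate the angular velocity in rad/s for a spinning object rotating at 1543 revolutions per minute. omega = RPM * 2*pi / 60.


omega = RPM * 2*pi / 60
= 1543 * 6.28318531 / 60
= 161.583 rad/s

161.583 rad/s


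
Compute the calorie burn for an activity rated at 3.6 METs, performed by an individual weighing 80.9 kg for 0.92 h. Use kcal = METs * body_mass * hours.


Product of METs and mass = 3.6 * 80.9 = 291.24
Total kcal = 291.24 * 0.92 = 267.94 kcal

267.94 kcal


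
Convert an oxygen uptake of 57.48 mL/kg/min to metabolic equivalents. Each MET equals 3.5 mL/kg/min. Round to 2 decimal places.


One MET = 3.5 mL/kg/min
Number of METs = 57.48 / 3.5
= 16.42 METs

16.42 METs


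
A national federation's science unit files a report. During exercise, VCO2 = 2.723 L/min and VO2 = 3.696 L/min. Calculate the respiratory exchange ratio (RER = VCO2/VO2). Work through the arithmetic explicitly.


RER = VCO2 / VO2
= 2.723 / 3.696
= 0.7367

0.7367
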